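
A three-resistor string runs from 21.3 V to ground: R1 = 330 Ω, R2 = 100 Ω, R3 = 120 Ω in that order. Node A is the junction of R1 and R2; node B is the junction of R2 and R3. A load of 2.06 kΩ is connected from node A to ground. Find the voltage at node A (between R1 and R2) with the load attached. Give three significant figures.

Below node A the series string R2+R3 = 220.0 Ω sits in parallel with the 2060 Ω load: 198.8 Ω.
V_A = 21.3 × 198.8/(330 + 198.8) = 8.01 V.

V ≈ 8.01 V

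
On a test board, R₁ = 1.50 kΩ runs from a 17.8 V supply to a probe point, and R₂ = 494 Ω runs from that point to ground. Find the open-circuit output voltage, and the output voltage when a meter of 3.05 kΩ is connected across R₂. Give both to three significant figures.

Open-circuit: V = 17.8 × 494/(1500 + 494) = 4.41 V.
With the load, R₂ becomes R₂‖R_L = 425.1 Ω, so V = 17.8 × 425.1/1925 = 3.93 V.

Unloaded: 4.41 V; loaded: 3.93 V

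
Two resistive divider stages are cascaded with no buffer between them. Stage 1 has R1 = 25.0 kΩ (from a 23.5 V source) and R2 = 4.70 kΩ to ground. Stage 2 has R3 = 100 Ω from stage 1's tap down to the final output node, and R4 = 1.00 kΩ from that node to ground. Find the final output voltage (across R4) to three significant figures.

V_out ≈ 0.735 V

Stage 2 presents R3+R4 = 1100 Ω as a load on stage 1's tap.
Stage 1's lower leg becomes R2‖(R3+R4) = 891.4 Ω, so V_mid = 23.5 × 891.4/25890 = 0.8090 V.
Stage 2 is itself unloaded: V_out = V_mid × R4/(R3+R4) = 0.8090 × 1000/1100 = 0.735 V.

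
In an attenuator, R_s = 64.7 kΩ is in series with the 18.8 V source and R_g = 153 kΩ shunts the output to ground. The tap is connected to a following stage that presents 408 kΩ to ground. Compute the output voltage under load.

The load sits in parallel with R_g: R_g‖R_L = (153 × 408) / (153 + 408) = 111.3 kΩ.
V_out = 18.8 × 111.3 / (64.7 + 111.3) = 18.8 × 111.3/176.0 = 11.9 V.
(Unloaded it would have been 13.2 V.)

V_out ≈ 11.9 V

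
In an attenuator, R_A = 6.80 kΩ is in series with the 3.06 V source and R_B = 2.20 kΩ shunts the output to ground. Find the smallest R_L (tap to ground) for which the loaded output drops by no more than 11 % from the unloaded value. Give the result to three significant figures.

R_L(min) ≈ 13.4 kΩ

Output resistance R_th = R_A‖R_B = (6.80 × 2.20)/9.000 = 1.662 kΩ.
The fractional drop is R_th/(R_th + R_L); requiring this ≤ 0.110 gives R_L ≥ R_th(1/0.110 − 1) = 1.662 × 8.091 = 13.4 kΩ.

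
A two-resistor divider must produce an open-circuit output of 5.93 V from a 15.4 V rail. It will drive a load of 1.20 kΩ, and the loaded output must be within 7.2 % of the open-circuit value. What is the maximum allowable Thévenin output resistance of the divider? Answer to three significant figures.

R_th ≤ 93.1 Ω

Loading drop = R_th/(R_th + R_L) ≤ 0.0720, so R_th ≤ R_L · ε/(1−ε) = 1.20 kΩ × 0.0720/0.9280 = 93.1 Ω.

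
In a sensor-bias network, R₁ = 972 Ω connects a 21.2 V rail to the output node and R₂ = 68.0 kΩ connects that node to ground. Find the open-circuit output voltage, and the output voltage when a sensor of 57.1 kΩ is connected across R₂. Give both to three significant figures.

Unloaded: 20.9 V; loaded: 20.6 V

Open-circuit: V = 21.2 × 68000/(972 + 68000) = 20.9 V.
With the load, R₂ becomes R₂‖R_L = 31040 Ω, so V = 21.2 × 31040/32010 = 20.6 V.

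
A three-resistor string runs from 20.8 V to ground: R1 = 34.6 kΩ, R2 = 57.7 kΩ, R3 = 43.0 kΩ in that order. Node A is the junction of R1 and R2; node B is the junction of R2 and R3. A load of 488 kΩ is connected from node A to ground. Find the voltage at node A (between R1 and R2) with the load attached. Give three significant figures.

V ≈ 14.7 V

Below node A the series string R2+R3 = 100.7 kΩ sits in parallel with the 488 kΩ load: 83.47 kΩ.
V_A = 20.8 × 83.47/(34.6 + 83.47) = 14.7 V.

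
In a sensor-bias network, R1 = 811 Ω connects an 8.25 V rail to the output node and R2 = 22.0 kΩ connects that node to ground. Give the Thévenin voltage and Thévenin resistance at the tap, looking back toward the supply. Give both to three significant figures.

V_th is the open-circuit tap voltage: 8.25 × 22000/(811 + 22000) = 7.96 V.
With the supply zeroed, R1 and R2 appear in parallel from the tap: R_th = R1‖R2 = (811 × 22000)/22810 = 782 Ω.

V_th = 7.96 V, R_th = 782 Ω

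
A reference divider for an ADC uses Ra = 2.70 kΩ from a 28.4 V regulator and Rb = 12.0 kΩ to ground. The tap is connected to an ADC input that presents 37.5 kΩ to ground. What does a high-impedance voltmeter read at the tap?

V_out ≈ 21.9 V

The load sits in parallel with Rb: Rb‖R_L = (12.0 × 37.5) / (12.0 + 37.5) = 9.091 kΩ.
V_out = 28.4 × 9.091 / (2.70 + 9.091) = 28.4 × 9.091/11.79 = 21.9 V.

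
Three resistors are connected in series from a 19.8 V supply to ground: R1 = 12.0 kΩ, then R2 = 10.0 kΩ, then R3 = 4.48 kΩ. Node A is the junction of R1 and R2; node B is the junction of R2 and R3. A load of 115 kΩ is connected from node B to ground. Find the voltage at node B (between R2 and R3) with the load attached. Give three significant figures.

At node B, R3 is in parallel with the load: R3‖R_L = 4.312 kΩ.
Below node A the resistance is R2 + (R3‖R_L) = 14.31 kΩ, so V_A = 19.8 × 14.31/26.31 = 10.77 V.
Then V_B = V_A × (R3‖R_L)/(R2 + R3‖R_L) = 10.77 × 4.312/14.31 = 3.24 V.

V ≈ 3.24 V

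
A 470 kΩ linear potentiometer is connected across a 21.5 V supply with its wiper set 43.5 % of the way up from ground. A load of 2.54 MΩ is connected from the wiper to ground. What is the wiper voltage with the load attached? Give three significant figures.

The wiper splits the pot into (1−α)R = 265.6 kΩ above and αR = 204.4 kΩ below.
Lower section ‖ load = 189.2 kΩ.
V_wiper = 21.5 × 189.2/(265.6 + 189.2) = 8.95 V.

V ≈ 8.95 V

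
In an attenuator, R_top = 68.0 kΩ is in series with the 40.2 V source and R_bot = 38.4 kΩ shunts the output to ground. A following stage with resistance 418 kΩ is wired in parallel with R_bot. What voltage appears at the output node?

The load sits in parallel with R_bot: R_bot‖R_L = (38.4 × 418) / (38.4 + 418) = 35.17 kΩ.
V_out = 40.2 × 35.17 / (68.0 + 35.17) = 40.2 × 35.17/103.2 = 13.7 V.
(Unloaded it would have been 14.5 V.)

V_out ≈ 13.7 V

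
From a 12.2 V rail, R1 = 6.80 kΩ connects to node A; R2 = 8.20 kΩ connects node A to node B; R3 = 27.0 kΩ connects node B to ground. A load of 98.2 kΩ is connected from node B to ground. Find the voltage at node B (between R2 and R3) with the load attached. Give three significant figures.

At node B, R3 is in parallel with the load: R3‖R_L = 21.18 kΩ.
Below node A the resistance is R2 + (R3‖R_L) = 29.38 kΩ, so V_A = 12.2 × 29.38/36.18 = 9.907 V.
Then V_B = V_A × (R3‖R_L)/(R2 + R3‖R_L) = 9.907 × 21.18/29.38 = 7.14 V.

V ≈ 7.14 V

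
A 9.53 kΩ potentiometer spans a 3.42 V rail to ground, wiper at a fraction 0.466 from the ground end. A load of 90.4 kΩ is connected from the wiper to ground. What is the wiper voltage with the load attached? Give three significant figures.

The wiper splits the pot into (1−α)R = 5.089 kΩ above and αR = 4.441 kΩ below.
Lower section ‖ load = 4.233 kΩ.
V_wiper = 3.42 × 4.233/(5.089 + 4.233) = 1.55 V.

V ≈ 1.55 V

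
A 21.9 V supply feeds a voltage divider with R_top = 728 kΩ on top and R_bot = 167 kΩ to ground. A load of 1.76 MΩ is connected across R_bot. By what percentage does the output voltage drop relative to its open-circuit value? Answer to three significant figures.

7.17 %

The divider's output (Thévenin) resistance is R_top‖R_bot = 135.8 kΩ.
Fractional drop under load = R_th/(R_th + R_L) = 135.8 / (135.8 + 1760) = 0.07165.
So the output falls by 7.17 %.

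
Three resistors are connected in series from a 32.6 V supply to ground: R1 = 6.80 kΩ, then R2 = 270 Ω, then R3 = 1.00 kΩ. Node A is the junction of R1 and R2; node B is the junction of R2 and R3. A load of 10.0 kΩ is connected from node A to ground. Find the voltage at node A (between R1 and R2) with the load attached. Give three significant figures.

V ≈ 4.63 V

Below node A the series string R2+R3 = 1270 Ω sits in parallel with the 10000 Ω load: 1127 Ω.
V_A = 32.6 × 1127/(6800 + 1127) = 4.63 V.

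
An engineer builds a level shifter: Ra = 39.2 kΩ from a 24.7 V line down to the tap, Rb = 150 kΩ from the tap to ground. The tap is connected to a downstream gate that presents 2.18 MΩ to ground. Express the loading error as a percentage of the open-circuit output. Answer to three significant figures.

The divider's output (Thévenin) resistance is Ra‖Rb = 31.08 kΩ.
Fractional drop under load = R_th/(R_th + R_L) = 31.08 / (31.08 + 2180) = 0.01406.
So the output falls by 1.41 %.

1.41 %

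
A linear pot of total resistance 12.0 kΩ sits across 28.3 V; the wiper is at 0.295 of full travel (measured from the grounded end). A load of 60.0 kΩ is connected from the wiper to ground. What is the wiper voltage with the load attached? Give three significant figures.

The wiper splits the pot into (1−α)R = 8.460 kΩ above and αR = 3.540 kΩ below.
Lower section ‖ load = 3.343 kΩ.
V_wiper = 28.3 × 3.343/(8.460 + 3.343) = 8.02 V.

V ≈ 8.02 V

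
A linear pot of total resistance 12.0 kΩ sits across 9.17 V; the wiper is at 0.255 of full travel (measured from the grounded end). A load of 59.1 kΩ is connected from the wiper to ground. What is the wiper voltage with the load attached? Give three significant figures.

V ≈ 2.25 V

The wiper splits the pot into (1−α)R = 8.940 kΩ above and αR = 3.060 kΩ below.
Lower section ‖ load = 2.909 kΩ.
V_wiper = 9.17 × 2.909/(8.940 + 2.909) = 2.25 V.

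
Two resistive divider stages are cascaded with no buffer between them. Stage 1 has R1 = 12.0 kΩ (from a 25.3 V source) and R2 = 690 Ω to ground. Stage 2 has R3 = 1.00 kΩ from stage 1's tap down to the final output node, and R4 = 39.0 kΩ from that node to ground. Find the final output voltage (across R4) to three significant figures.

V_out ≈ 1.32 V

Stage 2 presents R3+R4 = 40000 Ω as a load on stage 1's tap.
Stage 1's lower leg becomes R2‖(R3+R4) = 678.3 Ω, so V_mid = 25.3 × 678.3/12680 = 1.354 V.
Stage 2 is itself unloaded: V_out = V_mid × R4/(R3+R4) = 1.354 × 39000/40000 = 1.32 V.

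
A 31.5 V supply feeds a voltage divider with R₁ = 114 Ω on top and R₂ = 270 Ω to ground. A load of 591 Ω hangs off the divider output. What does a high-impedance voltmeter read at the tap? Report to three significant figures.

The load sits in parallel with R₂: R₂‖R_L = (270 × 591) / (270 + 591) = 185.3 Ω.
V_out = 31.5 × 185.3 / (114 + 185.3) = 31.5 × 185.3/299.3 = 19.5 V.
(Unloaded it would have been 22.1 V.)

V_out ≈ 19.5 V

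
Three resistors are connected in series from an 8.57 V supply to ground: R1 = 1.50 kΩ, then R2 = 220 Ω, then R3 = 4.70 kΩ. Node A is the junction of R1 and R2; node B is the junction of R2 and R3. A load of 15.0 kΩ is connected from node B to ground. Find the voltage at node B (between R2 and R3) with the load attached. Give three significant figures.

V ≈ 5.79 V

At node B, R3 is in parallel with the load: R3‖R_L = 3579 Ω.
Below node A the resistance is R2 + (R3‖R_L) = 3799 Ω, so V_A = 8.57 × 3799/5299 = 6.144 V.
Then V_B = V_A × (R3‖R_L)/(R2 + R3‖R_L) = 6.144 × 3579/3799 = 5.79 V.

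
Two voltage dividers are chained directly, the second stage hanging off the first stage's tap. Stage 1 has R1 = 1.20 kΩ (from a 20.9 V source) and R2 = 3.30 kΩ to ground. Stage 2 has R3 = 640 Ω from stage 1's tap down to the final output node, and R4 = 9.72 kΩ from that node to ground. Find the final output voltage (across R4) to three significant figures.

Stage 2 presents R3+R4 = 10360 Ω as a load on stage 1's tap.
Stage 1's lower leg becomes R2‖(R3+R4) = 2503 Ω, so V_mid = 20.9 × 2503/3703 = 14.13 V.
Stage 2 is itself unloaded: V_out = V_mid × R4/(R3+R4) = 14.13 × 9720/10360 = 13.3 V.

V_out ≈ 13.3 V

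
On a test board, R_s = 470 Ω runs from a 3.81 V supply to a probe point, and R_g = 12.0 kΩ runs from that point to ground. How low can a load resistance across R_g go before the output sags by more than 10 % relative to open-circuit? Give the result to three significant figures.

Output resistance R_th = R_s‖R_g = (470 × 12000)/12470 = 452.3 Ω.
The fractional drop is R_th/(R_th + R_L); requiring this ≤ 0.100 gives R_L ≥ R_th(1/0.100 − 1) = 452.3 × 9.000 = 4.07 kΩ.

R_L(min) ≈ 4.07 kΩ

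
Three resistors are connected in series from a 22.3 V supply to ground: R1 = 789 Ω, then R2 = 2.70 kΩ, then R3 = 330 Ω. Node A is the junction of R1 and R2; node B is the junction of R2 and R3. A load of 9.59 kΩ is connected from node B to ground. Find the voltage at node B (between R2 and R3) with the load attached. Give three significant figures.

At node B, R3 is in parallel with the load: R3‖R_L = 319.0 Ω.
Below node A the resistance is R2 + (R3‖R_L) = 3019 Ω, so V_A = 22.3 × 3019/3808 = 17.68 V.
Then V_B = V_A × (R3‖R_L)/(R2 + R3‖R_L) = 17.68 × 319.0/3019 = 1.87 V.

V ≈ 1.87 V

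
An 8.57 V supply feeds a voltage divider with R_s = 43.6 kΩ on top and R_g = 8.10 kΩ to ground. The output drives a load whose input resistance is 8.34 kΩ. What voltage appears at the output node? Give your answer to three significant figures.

The load sits in parallel with R_g: R_g‖R_L = (8.10 × 8.34) / (8.10 + 8.34) = 4.109 kΩ.
V_out = 8.57 × 4.109 / (43.6 + 4.109) = 8.57 × 4.109/47.71 = 0.738 V.

V_out ≈ 0.738 V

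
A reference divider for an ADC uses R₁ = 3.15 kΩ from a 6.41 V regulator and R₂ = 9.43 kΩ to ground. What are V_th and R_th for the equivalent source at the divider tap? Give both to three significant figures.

V_th = 4.80 V, R_th = 2.36 kΩ

V_th is the open-circuit tap voltage: 6.41 × 9.43/(3.15 + 9.43) = 4.80 V.
With the supply zeroed, R₁ and R₂ appear in parallel from the tap: R_th = R₁‖R₂ = (3.15 × 9.43)/12.58 = 2.36 kΩ.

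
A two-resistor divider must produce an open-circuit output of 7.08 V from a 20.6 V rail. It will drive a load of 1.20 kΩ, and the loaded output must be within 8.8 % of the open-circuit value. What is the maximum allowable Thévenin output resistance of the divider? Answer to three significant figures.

Loading drop = R_th/(R_th + R_L) ≤ 0.0880, so R_th ≤ R_L · ε/(1−ε) = 1.20 kΩ × 0.0880/0.9120 = 116 Ω.

R_th ≤ 116 Ω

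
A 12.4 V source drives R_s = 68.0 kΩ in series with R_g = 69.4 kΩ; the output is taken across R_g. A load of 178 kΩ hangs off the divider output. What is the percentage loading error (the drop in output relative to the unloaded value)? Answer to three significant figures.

16.2 %

Unloaded V = 12.4 × 69.4/137.4 = 6.263 V.
Loaded: R_g‖R_L = 49.93 kΩ, giving V = 12.4 × 49.93/117.9 = 5.250 V.
Drop = (6.263 − 5.250) / 6.263 = 16.2 %.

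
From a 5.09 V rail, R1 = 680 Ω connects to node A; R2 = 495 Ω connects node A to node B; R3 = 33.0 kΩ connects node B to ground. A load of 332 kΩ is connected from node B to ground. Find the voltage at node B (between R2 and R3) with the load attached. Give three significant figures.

V ≈ 4.90 V

At node B, R3 is in parallel with the load: R3‖R_L = 30020 Ω.
Below node A the resistance is R2 + (R3‖R_L) = 30510 Ω, so V_A = 5.09 × 30510/31190 = 4.979 V.
Then V_B = V_A × (R3‖R_L)/(R2 + R3‖R_L) = 4.979 × 30020/30510 = 4.90 V.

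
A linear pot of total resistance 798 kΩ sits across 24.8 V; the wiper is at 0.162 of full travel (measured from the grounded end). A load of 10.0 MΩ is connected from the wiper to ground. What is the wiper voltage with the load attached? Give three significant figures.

The wiper splits the pot into (1−α)R = 668.7 kΩ above and αR = 129.3 kΩ below.
Lower section ‖ load = 127.6 kΩ.
V_wiper = 24.8 × 127.6/(668.7 + 127.6) = 3.97 V.

V ≈ 3.97 V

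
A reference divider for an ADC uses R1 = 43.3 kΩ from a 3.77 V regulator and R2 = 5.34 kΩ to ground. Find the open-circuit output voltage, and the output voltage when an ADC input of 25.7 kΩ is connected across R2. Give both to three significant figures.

Unloaded: 0.414 V; loaded: 0.349 V

Open-circuit: V = 3.77 × 5.34/(43.3 + 5.34) = 0.414 V.
With the load, R2 becomes R2‖R_L = 4.421 kΩ, so V = 3.77 × 4.421/47.72 = 0.349 V.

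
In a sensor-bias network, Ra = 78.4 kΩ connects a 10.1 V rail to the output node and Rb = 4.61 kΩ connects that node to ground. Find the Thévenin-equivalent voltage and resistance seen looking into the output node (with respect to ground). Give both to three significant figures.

V_th is the open-circuit tap voltage: 10.1 × 4.61/(78.4 + 4.61) = 0.561 V.
With the supply zeroed, Ra and Rb appear in parallel from the tap: R_th = Ra‖Rb = (78.4 × 4.61)/83.01 = 4.35 kΩ.

V_th = 0.561 V, R_th = 4.35 kΩ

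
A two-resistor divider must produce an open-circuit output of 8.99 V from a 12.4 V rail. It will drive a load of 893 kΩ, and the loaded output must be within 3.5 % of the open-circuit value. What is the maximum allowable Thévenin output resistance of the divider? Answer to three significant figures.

R_th ≤ 32.4 kΩ

Loading drop = R_th/(R_th + R_L) ≤ 0.0350, so R_th ≤ R_L · ε/(1−ε) = 893 kΩ × 0.0350/0.9650 = 32.4 kΩ.
(Any R1, R2 with R2/(R1+R2) = 0.725 and R1‖R2 ≤ 32.4 kΩ will meet the spec.)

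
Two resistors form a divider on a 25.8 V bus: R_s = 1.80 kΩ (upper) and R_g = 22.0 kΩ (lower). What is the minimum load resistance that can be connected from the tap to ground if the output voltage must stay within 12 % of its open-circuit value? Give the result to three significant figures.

R_L(min) ≈ 12.2 kΩ

Output resistance R_th = R_s‖R_g = (1.80 × 22.0)/23.80 = 1.664 kΩ.
The fractional drop is R_th/(R_th + R_L); requiring this ≤ 0.120 gives R_L ≥ R_th(1/0.120 − 1) = 1.664 × 7.333 = 12.2 kΩ.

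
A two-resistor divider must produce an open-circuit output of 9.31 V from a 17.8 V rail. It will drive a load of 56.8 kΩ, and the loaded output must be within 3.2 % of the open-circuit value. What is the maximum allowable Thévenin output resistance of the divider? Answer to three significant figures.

R_th ≤ 1.88 kΩ

Loading drop = R_th/(R_th + R_L) ≤ 0.0320, so R_th ≤ R_L · ε/(1−ε) = 56.8 kΩ × 0.0320/0.9680 = 1.88 kΩ.
(Any R1, R2 with R2/(R1+R2) = 0.523 and R1‖R2 ≤ 1.88 kΩ will meet the spec.)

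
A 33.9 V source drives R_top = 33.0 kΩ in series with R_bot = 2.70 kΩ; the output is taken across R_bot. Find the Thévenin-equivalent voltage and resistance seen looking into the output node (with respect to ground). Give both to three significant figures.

V_th = 2.56 V, R_th = 2.50 kΩ

V_th is the open-circuit tap voltage: 33.9 × 2.70/(33.0 + 2.70) = 2.56 V.
With the supply zeroed, R_top and R_bot appear in parallel from the tap: R_th = R_top‖R_bot = (33.0 × 2.70)/35.70 = 2.50 kΩ.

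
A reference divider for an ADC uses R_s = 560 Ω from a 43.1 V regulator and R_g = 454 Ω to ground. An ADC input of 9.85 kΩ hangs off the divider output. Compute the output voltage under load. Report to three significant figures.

V_out ≈ 18.8 V

The load sits in parallel with R_g: R_g‖R_L = (454 × 9850) / (454 + 9850) = 434.0 Ω.
V_out = 43.1 × 434.0 / (560 + 434.0) = 43.1 × 434.0/994.0 = 18.8 V.
(Unloaded it would have been 19.3 V.)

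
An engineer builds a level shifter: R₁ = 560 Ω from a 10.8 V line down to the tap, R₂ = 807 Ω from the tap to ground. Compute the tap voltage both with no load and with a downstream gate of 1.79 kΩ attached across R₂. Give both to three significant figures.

Open-circuit: V = 10.8 × 807/(560 + 807) = 6.38 V.
With the load, R₂ becomes R₂‖R_L = 556.2 Ω, so V = 10.8 × 556.2/1116 = 5.38 V.

Unloaded: 6.38 V; loaded: 5.38 V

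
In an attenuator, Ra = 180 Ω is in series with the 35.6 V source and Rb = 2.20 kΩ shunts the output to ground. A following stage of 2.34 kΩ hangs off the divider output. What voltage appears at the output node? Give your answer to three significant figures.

The load sits in parallel with Rb: Rb‖R_L = (2200 × 2340) / (2200 + 2340) = 1134 Ω.
V_out = 35.6 × 1134 / (180 + 1134) = 35.6 × 1134/1314 = 30.7 V.
(Unloaded it would have been 32.9 V.)

V_out ≈ 30.7 V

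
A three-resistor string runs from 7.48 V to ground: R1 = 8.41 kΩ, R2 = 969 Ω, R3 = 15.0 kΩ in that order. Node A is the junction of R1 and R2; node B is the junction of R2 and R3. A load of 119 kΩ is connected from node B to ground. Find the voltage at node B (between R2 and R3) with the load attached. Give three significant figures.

At node B, R3 is in parallel with the load: R3‖R_L = 13320 Ω.
Below node A the resistance is R2 + (R3‖R_L) = 14290 Ω, so V_A = 7.48 × 14290/22700 = 4.709 V.
Then V_B = V_A × (R3‖R_L)/(R2 + R3‖R_L) = 4.709 × 13320/14290 = 4.39 V.

V ≈ 4.39 V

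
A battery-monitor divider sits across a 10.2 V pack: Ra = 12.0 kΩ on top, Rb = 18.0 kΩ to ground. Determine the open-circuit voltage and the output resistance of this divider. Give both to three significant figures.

V_th = 6.12 V, R_th = 7.20 kΩ

V_th is the open-circuit tap voltage: 10.2 × 18.0/(12.0 + 18.0) = 6.12 V.
With the supply zeroed, Ra and Rb appear in parallel from the tap: R_th = Ra‖Rb = (12.0 × 18.0)/30.00 = 7.20 kΩ.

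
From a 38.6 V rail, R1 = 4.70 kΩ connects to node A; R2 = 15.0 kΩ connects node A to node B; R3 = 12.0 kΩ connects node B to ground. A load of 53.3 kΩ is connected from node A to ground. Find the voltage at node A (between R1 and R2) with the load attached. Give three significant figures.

V ≈ 30.6 V

Below node A the series string R2+R3 = 27.00 kΩ sits in parallel with the 53.3 kΩ load: 17.92 kΩ.
V_A = 38.6 × 17.92/(4.70 + 17.92) = 30.6 V.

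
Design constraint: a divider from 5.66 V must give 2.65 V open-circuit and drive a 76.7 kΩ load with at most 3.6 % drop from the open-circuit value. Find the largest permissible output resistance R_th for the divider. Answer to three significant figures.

Loading drop = R_th/(R_th + R_L) ≤ 0.0360, so R_th ≤ R_L · ε/(1−ε) = 76.7 kΩ × 0.0360/0.9640 = 2.86 kΩ.
(Any R1, R2 with R2/(R1+R2) = 0.468 and R1‖R2 ≤ 2.86 kΩ will meet the spec.)

R_th ≤ 2.86 kΩ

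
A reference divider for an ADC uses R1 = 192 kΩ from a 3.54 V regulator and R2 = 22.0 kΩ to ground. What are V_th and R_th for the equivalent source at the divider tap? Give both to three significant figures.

V_th = 0.364 V, R_th = 19.7 kΩ

V_th is the open-circuit tap voltage: 3.54 × 22.0/(192 + 22.0) = 0.364 V.
With the supply zeroed, R1 and R2 appear in parallel from the tap: R_th = R1‖R2 = (192 × 22.0)/214.0 = 19.7 kΩ.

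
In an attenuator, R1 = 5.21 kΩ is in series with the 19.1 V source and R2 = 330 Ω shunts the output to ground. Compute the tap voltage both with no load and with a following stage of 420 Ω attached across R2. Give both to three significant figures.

Open-circuit: V = 19.1 × 330/(5210 + 330) = 1.14 V.
With the load, R2 becomes R2‖R_L = 184.8 Ω, so V = 19.1 × 184.8/5395 = 0.654 V.

Unloaded: 1.14 V; loaded: 0.654 V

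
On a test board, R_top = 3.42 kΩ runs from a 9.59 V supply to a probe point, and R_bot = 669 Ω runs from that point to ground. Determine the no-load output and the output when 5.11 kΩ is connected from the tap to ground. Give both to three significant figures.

Open-circuit: V = 9.59 × 669/(3420 + 669) = 1.57 V.
With the load, R_bot becomes R_bot‖R_L = 591.6 Ω, so V = 9.59 × 591.6/4012 = 1.41 V.

Unloaded: 1.57 V; loaded: 1.41 V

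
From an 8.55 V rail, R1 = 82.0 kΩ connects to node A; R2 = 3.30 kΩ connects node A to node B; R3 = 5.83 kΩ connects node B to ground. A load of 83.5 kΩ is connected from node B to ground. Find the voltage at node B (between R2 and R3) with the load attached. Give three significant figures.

At node B, R3 is in parallel with the load: R3‖R_L = 5.450 kΩ.
Below node A the resistance is R2 + (R3‖R_L) = 8.750 kΩ, so V_A = 8.55 × 8.750/90.75 = 0.8243 V.
Then V_B = V_A × (R3‖R_L)/(R2 + R3‖R_L) = 0.8243 × 5.450/8.750 = 0.513 V.

V ≈ 0.513 V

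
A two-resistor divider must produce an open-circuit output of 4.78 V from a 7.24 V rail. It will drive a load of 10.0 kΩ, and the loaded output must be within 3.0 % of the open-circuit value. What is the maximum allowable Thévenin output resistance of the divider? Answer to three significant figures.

R_th ≤ 309 Ω

Loading drop = R_th/(R_th + R_L) ≤ 0.0300, so R_th ≤ R_L · ε/(1−ε) = 10.0 kΩ × 0.0300/0.9700 = 309 Ω.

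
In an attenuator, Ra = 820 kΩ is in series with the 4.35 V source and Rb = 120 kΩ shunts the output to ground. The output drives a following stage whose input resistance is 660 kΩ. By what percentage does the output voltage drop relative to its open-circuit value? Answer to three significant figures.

13.7 %

The divider's output (Thévenin) resistance is Ra‖Rb = 104.7 kΩ.
Fractional drop under load = R_th/(R_th + R_L) = 104.7 / (104.7 + 660) = 0.1369.
So the output falls by 13.7 %.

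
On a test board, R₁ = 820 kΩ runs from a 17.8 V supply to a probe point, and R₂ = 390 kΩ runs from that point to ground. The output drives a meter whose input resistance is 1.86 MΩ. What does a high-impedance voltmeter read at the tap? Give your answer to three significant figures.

The load sits in parallel with R₂: R₂‖R_L = (390 × 1860) / (390 + 1860) = 322.4 kΩ.
V_out = 17.8 × 322.4 / (820 + 322.4) = 17.8 × 322.4/1142 = 5.02 V.
(Unloaded it would have been 5.74 V.)

V_out ≈ 5.02 V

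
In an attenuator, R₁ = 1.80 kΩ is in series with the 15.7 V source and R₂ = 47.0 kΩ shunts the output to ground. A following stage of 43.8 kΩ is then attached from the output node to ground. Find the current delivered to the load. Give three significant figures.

I_L ≈ 0.332 mA

R₂‖R_L = 22.67 kΩ; V_out = 15.7 × 22.67/24.47 = 14.55 V.
I_L = V_out / R_L = 14.55 / 43.8 kΩ = 0.332 mA.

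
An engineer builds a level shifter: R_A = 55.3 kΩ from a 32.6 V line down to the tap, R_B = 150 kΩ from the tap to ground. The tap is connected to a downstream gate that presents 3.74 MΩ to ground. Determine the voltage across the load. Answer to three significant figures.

The load sits in parallel with R_B: R_B‖R_L = (150 × 3740) / (150 + 3740) = 144.2 kΩ.
V_out = 32.6 × 144.2 / (55.3 + 144.2) = 32.6 × 144.2/199.5 = 23.6 V.
(Unloaded it would have been 23.8 V.)

V_out ≈ 23.6 V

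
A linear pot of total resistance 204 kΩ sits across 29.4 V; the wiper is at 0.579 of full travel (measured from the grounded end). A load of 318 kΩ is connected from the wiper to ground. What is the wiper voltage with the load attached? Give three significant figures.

V ≈ 14.7 V

The wiper splits the pot into (1−α)R = 85.88 kΩ above and αR = 118.1 kΩ below.
Lower section ‖ load = 86.13 kΩ.
V_wiper = 29.4 × 86.13/(85.88 + 86.13) = 14.7 V.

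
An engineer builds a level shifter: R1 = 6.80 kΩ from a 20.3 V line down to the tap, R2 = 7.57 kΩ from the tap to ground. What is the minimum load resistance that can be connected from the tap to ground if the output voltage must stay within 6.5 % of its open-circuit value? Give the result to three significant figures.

Output resistance R_th = R1‖R2 = (6.80 × 7.57)/14.37 = 3.582 kΩ.
The fractional drop is R_th/(R_th + R_L); requiring this ≤ 0.0650 gives R_L ≥ R_th(1/0.0650 − 1) = 3.582 × 14.38 = 51.5 kΩ.

R_L(min) ≈ 51.5 kΩ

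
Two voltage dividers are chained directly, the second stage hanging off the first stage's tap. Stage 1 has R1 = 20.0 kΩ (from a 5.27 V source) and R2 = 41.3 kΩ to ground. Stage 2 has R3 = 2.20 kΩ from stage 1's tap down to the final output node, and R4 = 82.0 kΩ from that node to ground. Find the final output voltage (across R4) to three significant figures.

V_out ≈ 2.98 V

Stage 2 presents R3+R4 = 84.20 kΩ as a load on stage 1's tap.
Stage 1's lower leg becomes R2‖(R3+R4) = 27.71 kΩ, so V_mid = 5.27 × 27.71/47.71 = 3.061 V.
Stage 2 is itself unloaded: V_out = V_mid × R4/(R3+R4) = 3.061 × 82.0/84.20 = 2.98 V.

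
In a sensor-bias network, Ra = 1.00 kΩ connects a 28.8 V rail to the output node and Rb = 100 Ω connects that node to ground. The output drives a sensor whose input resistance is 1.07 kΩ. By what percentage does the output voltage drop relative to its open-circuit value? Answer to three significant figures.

The divider's output (Thévenin) resistance is Ra‖Rb = 90.91 Ω.
Fractional drop under load = R_th/(R_th + R_L) = 90.91 / (90.91 + 1070) = 0.07831.
So the output falls by 7.83 %.

7.83 %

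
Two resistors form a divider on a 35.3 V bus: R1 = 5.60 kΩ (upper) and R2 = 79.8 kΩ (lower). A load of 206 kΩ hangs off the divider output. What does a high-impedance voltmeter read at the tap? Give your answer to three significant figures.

V_out ≈ 32.2 V

The load sits in parallel with R2: R2‖R_L = (79.8 × 206) / (79.8 + 206) = 57.52 kΩ.
V_out = 35.3 × 57.52 / (5.60 + 57.52) = 35.3 × 57.52/63.12 = 32.2 V.
(Unloaded it would have been 33.0 V.)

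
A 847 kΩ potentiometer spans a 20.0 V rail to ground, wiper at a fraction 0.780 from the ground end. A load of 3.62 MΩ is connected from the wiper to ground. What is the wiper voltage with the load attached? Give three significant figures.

The wiper splits the pot into (1−α)R = 186.3 kΩ above and αR = 660.7 kΩ below.
Lower section ‖ load = 558.7 kΩ.
V_wiper = 20.0 × 558.7/(186.3 + 558.7) = 15.0 V.

V ≈ 15.0 V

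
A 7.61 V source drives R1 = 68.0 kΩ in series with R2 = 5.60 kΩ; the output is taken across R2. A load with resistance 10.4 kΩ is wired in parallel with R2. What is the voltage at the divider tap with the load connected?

The load sits in parallel with R2: R2‖R_L = (5.60 × 10.4) / (5.60 + 10.4) = 3.640 kΩ.
V_out = 7.61 × 3.640 / (68.0 + 3.640) = 7.61 × 3.640/71.64 = 0.387 V.

V_out ≈ 0.387 V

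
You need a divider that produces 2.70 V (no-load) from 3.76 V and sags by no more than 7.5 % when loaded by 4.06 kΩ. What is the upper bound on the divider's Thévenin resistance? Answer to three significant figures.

Loading drop = R_th/(R_th + R_L) ≤ 0.0750, so R_th ≤ R_L · ε/(1−ε) = 4.06 kΩ × 0.0750/0.9250 = 329 Ω.
(Any R1, R2 with R2/(R1+R2) = 0.718 and R1‖R2 ≤ 329 Ω will meet the spec.)

R_th ≤ 329 Ω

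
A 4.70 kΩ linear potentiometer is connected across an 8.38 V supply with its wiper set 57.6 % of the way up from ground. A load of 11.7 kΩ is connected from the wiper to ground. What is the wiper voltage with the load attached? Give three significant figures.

The wiper splits the pot into (1−α)R = 1.993 kΩ above and αR = 2.707 kΩ below.
Lower section ‖ load = 2.199 kΩ.
V_wiper = 8.38 × 2.199/(1.993 + 2.199) = 4.40 V.

V ≈ 4.40 V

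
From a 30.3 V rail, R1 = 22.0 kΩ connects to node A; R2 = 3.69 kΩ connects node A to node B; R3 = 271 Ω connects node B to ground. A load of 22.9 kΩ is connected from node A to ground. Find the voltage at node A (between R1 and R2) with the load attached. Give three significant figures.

V ≈ 4.03 V

Below node A the series string R2+R3 = 3961 Ω sits in parallel with the 22900 Ω load: 3377 Ω.
V_A = 30.3 × 3377/(22000 + 3377) = 4.03 V.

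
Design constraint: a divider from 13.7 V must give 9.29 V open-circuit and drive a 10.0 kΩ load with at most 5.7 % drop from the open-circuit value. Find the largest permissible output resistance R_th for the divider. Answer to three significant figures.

R_th ≤ 604 Ω

Loading drop = R_th/(R_th + R_L) ≤ 0.0570, so R_th ≤ R_L · ε/(1−ε) = 10.0 kΩ × 0.0570/0.9430 = 604 Ω.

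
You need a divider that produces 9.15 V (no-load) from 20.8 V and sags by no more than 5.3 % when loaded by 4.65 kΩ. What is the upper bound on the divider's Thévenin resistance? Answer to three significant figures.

R_th ≤ 260 Ω

Loading drop = R_th/(R_th + R_L) ≤ 0.0530, so R_th ≤ R_L · ε/(1−ε) = 4.65 kΩ × 0.0530/0.9470 = 260 Ω.
(Any R1, R2 with R2/(R1+R2) = 0.440 and R1‖R2 ≤ 260 Ω will meet the spec.)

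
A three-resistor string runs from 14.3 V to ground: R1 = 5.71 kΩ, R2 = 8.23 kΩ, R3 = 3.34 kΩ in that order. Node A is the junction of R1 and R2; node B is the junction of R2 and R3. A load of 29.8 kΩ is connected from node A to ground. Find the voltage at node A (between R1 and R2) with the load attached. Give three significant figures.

V ≈ 8.49 V

Below node A the series string R2+R3 = 11.57 kΩ sits in parallel with the 29.8 kΩ load: 8.334 kΩ.
V_A = 14.3 × 8.334/(5.71 + 8.334) = 8.49 V.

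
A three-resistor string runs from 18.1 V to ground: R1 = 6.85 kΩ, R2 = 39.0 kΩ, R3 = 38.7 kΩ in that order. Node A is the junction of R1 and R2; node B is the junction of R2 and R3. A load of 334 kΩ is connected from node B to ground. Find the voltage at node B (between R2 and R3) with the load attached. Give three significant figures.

At node B, R3 is in parallel with the load: R3‖R_L = 34.68 kΩ.
Below node A the resistance is R2 + (R3‖R_L) = 73.68 kΩ, so V_A = 18.1 × 73.68/80.53 = 16.56 V.
Then V_B = V_A × (R3‖R_L)/(R2 + R3‖R_L) = 16.56 × 34.68/73.68 = 7.79 V.

V ≈ 7.79 V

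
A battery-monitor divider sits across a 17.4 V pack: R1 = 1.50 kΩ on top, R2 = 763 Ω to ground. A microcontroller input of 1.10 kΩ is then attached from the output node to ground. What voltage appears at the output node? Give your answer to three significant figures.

V_out ≈ 4.02 V

The load sits in parallel with R2: R2‖R_L = (763 × 1100) / (763 + 1100) = 450.5 Ω.
V_out = 17.4 × 450.5 / (1500 + 450.5) = 17.4 × 450.5/1951 = 4.02 V.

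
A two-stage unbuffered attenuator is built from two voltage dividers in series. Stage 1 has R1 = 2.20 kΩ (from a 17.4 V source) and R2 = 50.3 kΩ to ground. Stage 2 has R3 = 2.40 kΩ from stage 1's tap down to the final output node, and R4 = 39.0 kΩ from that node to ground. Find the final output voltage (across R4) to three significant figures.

V_out ≈ 14.9 V

Stage 2 presents R3+R4 = 41.40 kΩ as a load on stage 1's tap.
Stage 1's lower leg becomes R2‖(R3+R4) = 22.71 kΩ, so V_mid = 17.4 × 22.71/24.91 = 15.86 V.
Stage 2 is itself unloaded: V_out = V_mid × R4/(R3+R4) = 15.86 × 39.0/41.40 = 14.9 V.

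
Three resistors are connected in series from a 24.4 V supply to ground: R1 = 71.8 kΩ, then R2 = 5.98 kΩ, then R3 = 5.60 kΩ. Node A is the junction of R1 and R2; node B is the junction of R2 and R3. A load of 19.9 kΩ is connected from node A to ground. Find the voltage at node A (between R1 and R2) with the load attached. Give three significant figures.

Below node A the series string R2+R3 = 11.58 kΩ sits in parallel with the 19.9 kΩ load: 7.320 kΩ.
V_A = 24.4 × 7.320/(71.8 + 7.320) = 2.26 V.

V ≈ 2.26 V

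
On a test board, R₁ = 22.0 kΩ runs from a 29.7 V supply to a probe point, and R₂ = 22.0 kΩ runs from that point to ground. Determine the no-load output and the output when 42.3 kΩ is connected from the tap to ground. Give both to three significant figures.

Open-circuit: V = 29.7 × 22.0/(22.0 + 22.0) = 14.8 V.
With the load, R₂ becomes R₂‖R_L = 14.47 kΩ, so V = 29.7 × 14.47/36.47 = 11.8 V.

Unloaded: 14.8 V; loaded: 11.8 V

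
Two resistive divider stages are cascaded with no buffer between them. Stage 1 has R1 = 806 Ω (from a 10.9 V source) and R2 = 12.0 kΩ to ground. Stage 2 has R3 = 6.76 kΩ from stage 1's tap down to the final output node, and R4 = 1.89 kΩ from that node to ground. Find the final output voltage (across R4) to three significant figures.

Stage 2 presents R3+R4 = 8650 Ω as a load on stage 1's tap.
Stage 1's lower leg becomes R2‖(R3+R4) = 5027 Ω, so V_mid = 10.9 × 5027/5833 = 9.394 V.
Stage 2 is itself unloaded: V_out = V_mid × R4/(R3+R4) = 9.394 × 1890/8650 = 2.05 V.

V_out ≈ 2.05 V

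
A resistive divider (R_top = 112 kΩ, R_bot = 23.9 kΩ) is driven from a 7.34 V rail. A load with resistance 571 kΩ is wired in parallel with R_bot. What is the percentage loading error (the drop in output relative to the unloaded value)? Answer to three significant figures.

The divider's output (Thévenin) resistance is R_top‖R_bot = 19.70 kΩ.
Fractional drop under load = R_th/(R_th + R_L) = 19.70 / (19.70 + 571) = 0.03335.
So the output falls by 3.33 %.

3.33 %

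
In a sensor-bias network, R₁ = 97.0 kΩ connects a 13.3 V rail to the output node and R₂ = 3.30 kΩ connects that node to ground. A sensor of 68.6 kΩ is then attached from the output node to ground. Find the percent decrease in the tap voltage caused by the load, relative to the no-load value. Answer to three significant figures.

The divider's output (Thévenin) resistance is R₁‖R₂ = 3.191 kΩ.
Fractional drop under load = R_th/(R_th + R_L) = 3.191 / (3.191 + 68.6) = 0.04445.
So the output falls by 4.45 %.

4.45 %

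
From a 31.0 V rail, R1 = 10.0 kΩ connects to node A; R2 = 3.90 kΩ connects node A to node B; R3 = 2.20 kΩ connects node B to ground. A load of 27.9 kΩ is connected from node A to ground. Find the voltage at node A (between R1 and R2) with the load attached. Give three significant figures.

V ≈ 10.3 V

Below node A the series string R2+R3 = 6.100 kΩ sits in parallel with the 27.9 kΩ load: 5.006 kΩ.
V_A = 31.0 × 5.006/(10.0 + 5.006) = 10.3 V.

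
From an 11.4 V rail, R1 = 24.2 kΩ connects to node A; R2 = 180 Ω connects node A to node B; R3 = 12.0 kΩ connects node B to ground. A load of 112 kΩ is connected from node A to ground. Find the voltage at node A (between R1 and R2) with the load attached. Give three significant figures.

Below node A the series string R2+R3 = 12180 Ω sits in parallel with the 112000 Ω load: 10990 Ω.
V_A = 11.4 × 10990/(24200 + 10990) = 3.56 V.

V ≈ 3.56 V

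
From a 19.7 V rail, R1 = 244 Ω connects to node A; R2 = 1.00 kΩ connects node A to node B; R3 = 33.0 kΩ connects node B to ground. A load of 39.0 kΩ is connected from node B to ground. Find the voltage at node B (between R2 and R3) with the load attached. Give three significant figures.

V ≈ 18.4 V

At node B, R3 is in parallel with the load: R3‖R_L = 17880 Ω.
Below node A the resistance is R2 + (R3‖R_L) = 18880 Ω, so V_A = 19.7 × 18880/19120 = 19.45 V.
Then V_B = V_A × (R3‖R_L)/(R2 + R3‖R_L) = 19.45 × 17880/18880 = 18.4 V.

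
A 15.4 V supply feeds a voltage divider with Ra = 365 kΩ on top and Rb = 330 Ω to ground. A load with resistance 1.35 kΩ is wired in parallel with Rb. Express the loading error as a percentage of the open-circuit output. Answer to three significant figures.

19.6 %

Unloaded V = 15.4 × 330/365300 = 0.01391 V.
Loaded: Rb‖R_L = 265.2 Ω, giving V = 15.4 × 265.2/365300 = 0.01118 V.
Drop = (0.01391 − 0.01118) / 0.01391 = 19.6 %.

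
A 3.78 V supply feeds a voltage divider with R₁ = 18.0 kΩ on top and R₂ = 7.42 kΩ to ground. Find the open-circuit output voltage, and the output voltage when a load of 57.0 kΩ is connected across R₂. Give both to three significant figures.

Open-circuit: V = 3.78 × 7.42/(18.0 + 7.42) = 1.10 V.
With the load, R₂ becomes R₂‖R_L = 6.565 kΩ, so V = 3.78 × 6.565/24.57 = 1.01 V.

Unloaded: 1.10 V; loaded: 1.01 V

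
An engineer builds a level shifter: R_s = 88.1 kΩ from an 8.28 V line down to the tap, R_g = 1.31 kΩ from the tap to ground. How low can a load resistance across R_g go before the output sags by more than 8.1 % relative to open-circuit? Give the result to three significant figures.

Output resistance R_th = R_s‖R_g = (88.1 × 1.31)/89.41 = 1.291 kΩ.
The fractional drop is R_th/(R_th + R_L); requiring this ≤ 0.0810 gives R_L ≥ R_th(1/0.0810 − 1) = 1.291 × 11.35 = 14.6 kΩ.

R_L(min) ≈ 14.6 kΩ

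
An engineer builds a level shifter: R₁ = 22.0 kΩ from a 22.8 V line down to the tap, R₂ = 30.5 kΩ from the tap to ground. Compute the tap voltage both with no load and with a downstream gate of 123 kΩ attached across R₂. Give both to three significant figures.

Open-circuit: V = 22.8 × 30.5/(22.0 + 30.5) = 13.2 V.
With the load, R₂ becomes R₂‖R_L = 24.44 kΩ, so V = 22.8 × 24.44/46.44 = 12.0 V.

Unloaded: 13.2 V; loaded: 12.0 V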